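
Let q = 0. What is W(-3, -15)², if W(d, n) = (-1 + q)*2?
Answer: 4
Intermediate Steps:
W(d, n) = -2 (W(d, n) = (-1 + 0)*2 = -1*2 = -2)
W(-3, -15)² = (-2)² = 4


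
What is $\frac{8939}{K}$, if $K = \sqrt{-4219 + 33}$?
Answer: $- \frac{1277 i \sqrt{4186}}{598} \approx - 138.16 i$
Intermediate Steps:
$K = i \sqrt{4186}$ ($K = \sqrt{-4186} = i \sqrt{4186} \approx 64.699 i$)
$\frac{8939}{K} = \frac{8939}{i \sqrt{4186}} = 8939 \left(- \frac{i \sqrt{4186}}{4186}\right) = - \frac{1277 i \sqrt{4186}}{598}$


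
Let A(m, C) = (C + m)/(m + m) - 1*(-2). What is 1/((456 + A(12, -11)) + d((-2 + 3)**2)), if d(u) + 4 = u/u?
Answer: 24/10921 ≈ 0.0021976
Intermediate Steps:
d(u) = -3 (d(u) = -4 + u/u = -4 + 1 = -3)
A(m, C) = 2 + (C + m)/(2*m) (A(m, C) = (C + m)/((2*m)) + 2 = (C + m)*(1/(2*m)) + 2 = (C + m)/(2*m) + 2 = 2 + (C + m)/(2*m))
1/((456 + A(12, -11)) + d((-2 + 3)**2)) = 1/((456 + (1/2)*(-11 + 5*12)/12) - 3) = 1/((456 + (1/2)*(1/12)*(-11 + 60)) - 3) = 1/((456 + (1/2)*(1/12)*49) - 3) = 1/((456 + 49/24) - 3) = 1/(10993/24 - 3) = 1/(10921/24) = 24/10921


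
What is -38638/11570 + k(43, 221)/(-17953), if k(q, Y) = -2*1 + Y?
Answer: -26776994/7989085 ≈ -3.3517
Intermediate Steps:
k(q, Y) = -2 + Y
-38638/11570 + k(43, 221)/(-17953) = -38638/11570 + (-2 + 221)/(-17953) = -38638*1/11570 + 219*(-1/17953) = -19319/5785 - 219/17953 = -26776994/7989085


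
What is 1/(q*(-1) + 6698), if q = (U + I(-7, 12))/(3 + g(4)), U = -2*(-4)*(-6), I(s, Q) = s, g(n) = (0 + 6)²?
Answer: 39/261277 ≈ 0.00014927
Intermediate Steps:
g(n) = 36 (g(n) = 6² = 36)
U = -48 (U = 8*(-6) = -48)
q = -55/39 (q = (-48 - 7)/(3 + 36) = -55/39 ≈ -1.4103)
1/(q*(-1) + 6698) = 1/(-55/39*(-1) + 6698) = 1/(55/39 + 6698) = 1/(261277/39) = 39/261277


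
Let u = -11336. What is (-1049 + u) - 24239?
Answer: -36624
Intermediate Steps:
(-1049 + u) - 24239 = (-1049 - 11336) - 24239 = -12385 - 24239 = -36624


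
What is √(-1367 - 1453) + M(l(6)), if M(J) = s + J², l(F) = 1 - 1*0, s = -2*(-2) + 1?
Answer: 6 + 2*I*√705 ≈ 6.0 + 53.104*I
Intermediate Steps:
s = 5 (s = 4 + 1 = 5)
l(F) = 1 (l(F) = 1 + 0 = 1)
M(J) = 5 + J²
√(-1367 - 1453) + M(l(6)) = √(-1367 - 1453) + (5 + 1²) = √(-2820) + (5 + 1) = 2*I*√705 + 6 = 6 + 2*I*√705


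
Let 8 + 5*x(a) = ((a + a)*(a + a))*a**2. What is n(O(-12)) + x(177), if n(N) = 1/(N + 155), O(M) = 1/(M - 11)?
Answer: 13992352943299/17820 ≈ 7.8521e+8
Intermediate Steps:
O(M) = 1/(-11 + M)
x(a) = -8/5 + 4*a**4/5 (x(a) = -8/5 + (((a + a)*(a + a))*a**2)/5 = -8/5 + (((2*a)*(2*a))*a**2)/5 = -8/5 + ((4*a**2)*a**2)/5 = -8/5 + (4*a**4)/5 = -8/5 + 4*a**4/5)
n(N) = 1/(155 + N)
n(O(-12)) + x(177) = 1/(155 + 1/(-11 - 12)) + (-8/5 + (4/5)*177**4) = 1/(155 + 1/(-23)) + (-8/5 + (4/5)*981506241) = 1/(155 - 1/23) + (-8/5 + 3926024964/5) = 1/(3564/23) + 3926024956/5 = 23/3564 + 3926024956/5 = 13992352943299/17820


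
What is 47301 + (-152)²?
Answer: 70405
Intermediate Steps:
47301 + (-152)² = 47301 + 23104 = 70405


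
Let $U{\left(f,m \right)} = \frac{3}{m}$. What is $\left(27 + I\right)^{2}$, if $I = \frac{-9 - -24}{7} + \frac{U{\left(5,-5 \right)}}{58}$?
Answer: $\frac{3497421321}{4120900} \approx 848.7$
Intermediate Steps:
$I = \frac{4329}{2030}$ ($I = \frac{-9 - -24}{7} + \frac{3 \frac{1}{-5}}{58} = \left(-9 + 24\right) \frac{1}{7} + 3 \left(- \frac{1}{5}\right) \frac{1}{58} = 15 \cdot \frac{1}{7} - \frac{3}{290} = \frac{15}{7} - \frac{3}{290} = \frac{4329}{2030} \approx 2.1325$)
$\left(27 + I\right)^{2} = \left(27 + \frac{4329}{2030}\right)^{2} = \left(\frac{59139}{2030}\right)^{2} = \frac{3497421321}{4120900}$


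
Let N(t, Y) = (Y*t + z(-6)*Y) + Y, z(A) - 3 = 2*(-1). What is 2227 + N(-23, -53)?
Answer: 3340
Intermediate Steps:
z(A) = 1 (z(A) = 3 + 2*(-1) = 3 - 2 = 1)
N(t, Y) = 2*Y + Y*t (N(t, Y) = (Y*t + 1*Y) + Y = (Y*t + Y) + Y = (Y + Y*t) + Y = 2*Y + Y*t)
2227 + N(-23, -53) = 2227 - 53*(2 - 23) = 2227 - 53*(-21) = 2227 + 1113 = 3340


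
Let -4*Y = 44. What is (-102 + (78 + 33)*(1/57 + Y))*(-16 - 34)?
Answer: 1255000/19 ≈ 66053.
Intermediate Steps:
Y = -11 (Y = -1/4*44 = -11)
(-102 + (78 + 33)*(1/57 + Y))*(-16 - 34) = (-102 + (78 + 33)*(1/57 - 11))*(-16 - 34) = (-102 + 111*(1/57 - 11))*(-50) = (-102 + 111*(-626/57))*(-50) = (-102 - 23162/19)*(-50) = -25100/19*(-50) = 1255000/19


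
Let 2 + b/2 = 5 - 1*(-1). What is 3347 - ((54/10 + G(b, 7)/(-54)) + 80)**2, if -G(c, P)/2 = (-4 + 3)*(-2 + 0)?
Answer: -72149446/18225 ≈ -3958.8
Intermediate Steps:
b = 8 (b = -4 + 2*(5 - 1*(-1)) = -4 + 2*(5 + 1) = -4 + 2*6 = -4 + 12 = 8)
G(c, P) = -4 (G(c, P) = -2*(-4 + 3)*(-2 + 0) = -(-2)*(-2) = -2*2 = -4)
3347 - ((54/10 + G(b, 7)/(-54)) + 80)**2 = 3347 - ((54/10 - 4/(-54)) + 80)**2 = 3347 - ((54*(1/10) - 4*(-1/54)) + 80)**2 = 3347 - ((27/5 + 2/27) + 80)**2 = 3347 - (739/135 + 80)**2 = 3347 - (11539/135)**2 = 3347 - 1*133148521/18225 = 3347 - 133148521/18225 = -72149446/18225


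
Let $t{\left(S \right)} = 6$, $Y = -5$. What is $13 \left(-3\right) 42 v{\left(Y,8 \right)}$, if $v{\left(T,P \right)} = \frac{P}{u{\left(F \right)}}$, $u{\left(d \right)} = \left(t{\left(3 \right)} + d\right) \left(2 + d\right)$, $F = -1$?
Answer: $- \frac{13104}{5} \approx -2620.8$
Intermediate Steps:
$u{\left(d \right)} = \left(2 + d\right) \left(6 + d\right)$ ($u{\left(d \right)} = \left(6 + d\right) \left(2 + d\right) = \left(2 + d\right) \left(6 + d\right)$)
$v{\left(T,P \right)} = \frac{P}{5}$ ($v{\left(T,P \right)} = \frac{P}{12 + \left(-1\right)^{2} + 8 \left(-1\right)} = \frac{P}{12 + 1 - 8} = \frac{P}{5}$)
$13 \left(-3\right) 42 v{\left(Y,8 \right)} = 13 \left(-3\right) 42 \cdot \frac{1}{5} \cdot 8 = \left(-39\right) 42 \cdot \frac{8}{5} = \left(-1638\right) \frac{8}{5} = - \frac{13104}{5}$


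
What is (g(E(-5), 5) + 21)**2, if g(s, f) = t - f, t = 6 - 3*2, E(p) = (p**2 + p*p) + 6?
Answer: 256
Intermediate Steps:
E(p) = 6 + 2*p**2 (E(p) = (p**2 + p**2) + 6 = 2*p**2 + 6 = 6 + 2*p**2)
t = 0 (t = 6 - 6 = 0)
g(s, f) = -f (g(s, f) = 0 - f = -f)
(g(E(-5), 5) + 21)**2 = (-1*5 + 21)**2 = (-5 + 21)**2 = 16**2 = 256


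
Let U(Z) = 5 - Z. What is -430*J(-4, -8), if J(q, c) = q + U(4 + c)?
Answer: -2150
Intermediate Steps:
J(q, c) = 1 + q - c (J(q, c) = q + (5 - (4 + c)) = q + (5 + (-4 - c)) = q + (1 - c) = 1 + q - c)
-430*J(-4, -8) = -430*(1 - 4 - 1*(-8)) = -430*(1 - 4 + 8) = -430*5 = -2150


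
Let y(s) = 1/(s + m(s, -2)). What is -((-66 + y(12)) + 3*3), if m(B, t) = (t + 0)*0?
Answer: 683/12 ≈ 56.917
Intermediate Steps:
m(B, t) = 0 (m(B, t) = t*0 = 0)
y(s) = 1/s (y(s) = 1/(s + 0) = 1/s)
-((-66 + y(12)) + 3*3) = -((-66 + 1/12) + 3*3) = -((-66 + 1/12) + 9) = -(-791/12 + 9) = -1*(-683/12) = 683/12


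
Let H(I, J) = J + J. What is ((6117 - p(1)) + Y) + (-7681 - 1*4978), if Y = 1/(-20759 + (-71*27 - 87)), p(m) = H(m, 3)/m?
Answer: -149052125/22763 ≈ -6548.0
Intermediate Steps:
H(I, J) = 2*J
p(m) = 6/m (p(m) = (2*3)/m = 6/m)
Y = -1/22763 (Y = 1/(-20759 + (-1917 - 87)) = 1/(-20759 - 2004) = 1/(-22763) = -1/22763 ≈ -4.3931e-5)
((6117 - p(1)) + Y) + (-7681 - 1*4978) = ((6117 - 6/1) - 1/22763) + (-7681 - 1*4978) = ((6117 - 6) - 1/22763) + (-7681 - 4978) = ((6117 - 1*6) - 1/22763) - 12659 = ((6117 - 6) - 1/22763) - 12659 = (6111 - 1/22763) - 12659 = 139104692/22763 - 12659 = -149052125/22763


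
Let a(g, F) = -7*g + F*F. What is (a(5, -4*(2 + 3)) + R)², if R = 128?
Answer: 243049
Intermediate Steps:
a(g, F) = F² - 7*g (a(g, F) = -7*g + F² = F² - 7*g)
(a(5, -4*(2 + 3)) + R)² = (((-4*(2 + 3))² - 7*5) + 128)² = (((-4*5)² - 35) + 128)² = (((-20)² - 35) + 128)² = ((400 - 35) + 128)² = (365 + 128)² = 493² = 243049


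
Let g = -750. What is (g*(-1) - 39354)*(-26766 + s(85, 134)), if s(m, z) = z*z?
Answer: 340101240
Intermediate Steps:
s(m, z) = z**2
(g*(-1) - 39354)*(-26766 + s(85, 134)) = (-750*(-1) - 39354)*(-26766 + 134**2) = (750 - 39354)*(-26766 + 17956) = -38604*(-8810) = 340101240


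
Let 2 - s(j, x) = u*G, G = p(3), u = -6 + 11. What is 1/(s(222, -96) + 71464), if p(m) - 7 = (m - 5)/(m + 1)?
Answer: 2/142867 ≈ 1.3999e-5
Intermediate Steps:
u = 5
p(m) = 7 + (-5 + m)/(1 + m) (p(m) = 7 + (m - 5)/(m + 1) = 7 + (-5 + m)/(1 + m))
G = 13/2 (G = 2*(1 + 4*3)/(1 + 3) = 2*(1 + 12)/4 = 2*(¼)*13 = 13/2 ≈ 6.5000)
s(j, x) = -61/2 (s(j, x) = 2 - 5*13/2 = 2 - 1*65/2 = 2 - 65/2 = -61/2)
1/(s(222, -96) + 71464) = 1/(-61/2 + 71464) = 1/(142867/2) = 2/142867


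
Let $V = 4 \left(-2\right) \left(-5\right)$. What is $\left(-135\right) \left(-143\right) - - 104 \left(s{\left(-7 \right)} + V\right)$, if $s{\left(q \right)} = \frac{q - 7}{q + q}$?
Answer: $23569$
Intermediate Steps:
$V = 40$ ($V = \left(-8\right) \left(-5\right) = 40$)
$s{\left(q \right)} = \frac{-7 + q}{2 q}$
$\left(-135\right) \left(-143\right) - - 104 \left(s{\left(-7 \right)} + V\right) = \left(-135\right) \left(-143\right) - - 104 \left(\frac{-7 - 7}{2 \left(-7\right)} + 40\right) = 19305 - - 104 \left(\frac{1}{2} \left(- \frac{1}{7}\right) \left(-14\right) + 40\right) = 19305 - - 104 \left(1 + 40\right) = 19305 - \left(-104\right) 41 = 19305 - -4264 = 19305 + 4264 = 23569$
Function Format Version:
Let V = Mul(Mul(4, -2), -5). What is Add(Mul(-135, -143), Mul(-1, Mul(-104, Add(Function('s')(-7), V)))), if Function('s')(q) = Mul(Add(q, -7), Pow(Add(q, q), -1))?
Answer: 23569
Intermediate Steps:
V = 40 (V = Mul(-8, -5) = 40)
Function('s')(q) = Mul(Rational(1, 2), Pow(q, -1), Add(-7, q)) (Function('s')(q) = Mul(Add(-7, q), Pow(Mul(2, q), -1)) = Mul(Add(-7, q), Mul(Rational(1, 2), Pow(q, -1))) = Mul(Rational(1, 2), Pow(q, -1), Add(-7, q)))
Add(Mul(-135, -143), Mul(-1, Mul(-104, Add(Function('s')(-7), V)))) = Add(Mul(-135, -143), Mul(-1, Mul(-104, Add(Mul(Rational(1, 2), Pow(-7, -1), Add(-7, -7)), 40)))) = Add(19305, Mul(-1, Mul(-104, Add(Mul(Rational(1, 2), Rational(-1, 7), -14), 40)))) = Add(19305, Mul(-1, Mul(-104, Add(1, 40)))) = Add(19305, Mul(-1, Mul(-104, 41))) = Add(19305, Mul(-1, -4264)) = Add(19305, 4264) = 23569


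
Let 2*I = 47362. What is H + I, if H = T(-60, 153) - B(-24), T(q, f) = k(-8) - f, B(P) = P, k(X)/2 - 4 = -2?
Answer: 23556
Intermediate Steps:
I = 23681 (I = (½)*47362 = 23681)
k(X) = 4 (k(X) = 8 + 2*(-2) = 8 - 4 = 4)
T(q, f) = 4 - f
H = -125 (H = (4 - 1*153) - 1*(-24) = (4 - 153) + 24 = -149 + 24 = -125)
H + I = -125 + 23681 = 23556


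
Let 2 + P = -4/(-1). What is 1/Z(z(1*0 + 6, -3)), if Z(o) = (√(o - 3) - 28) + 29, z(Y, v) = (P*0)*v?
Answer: ¼ - I*√3/4 ≈ 0.25 - 0.43301*I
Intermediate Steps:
P = 2 (P = -2 - 4/(-1) = -2 - 4*(-1) = -2 + 4 = 2)
z(Y, v) = 0 (z(Y, v) = (2*0)*v = 0*v = 0)
Z(o) = 1 + √(-3 + o) (Z(o) = (√(-3 + o) - 28) + 29 = (-28 + √(-3 + o)) + 29 = 1 + √(-3 + o))
1/Z(z(1*0 + 6, -3)) = 1/(1 + √(-3 + 0)) = 1/(1 + √(-3)) = 1/(1 + I*√3)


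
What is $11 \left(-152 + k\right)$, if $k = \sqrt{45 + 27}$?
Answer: $-1672 + 66 \sqrt{2} \approx -1578.7$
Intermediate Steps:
$k = 6 \sqrt{2}$ ($k = \sqrt{72} = 6 \sqrt{2} \approx 8.4853$)
$11 \left(-152 + k\right) = 11 \left(-152 + 6 \sqrt{2}\right) = -1672 + 66 \sqrt{2}$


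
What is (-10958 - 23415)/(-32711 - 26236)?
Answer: 34373/58947 ≈ 0.58312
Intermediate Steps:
(-10958 - 23415)/(-32711 - 26236) = -34373/(-58947) = -34373*(-1/58947) = 34373/58947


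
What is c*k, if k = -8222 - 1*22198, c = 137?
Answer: -4167540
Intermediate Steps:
k = -30420 (k = -8222 - 22198 = -30420)
c*k = 137*(-30420) = -4167540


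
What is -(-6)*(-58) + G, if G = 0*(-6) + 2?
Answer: -346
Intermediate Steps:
G = 2 (G = 0 + 2 = 2)
-(-6)*(-58) + G = -(-6)*(-58) + 2 = -1*(-6)*(-58) + 2 = 6*(-58) + 2 = -348 + 2 = -346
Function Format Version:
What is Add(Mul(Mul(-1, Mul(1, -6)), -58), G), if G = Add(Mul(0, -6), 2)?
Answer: -346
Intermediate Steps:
G = 2 (G = Add(0, 2) = 2)
Add(Mul(Mul(-1, Mul(1, -6)), -58), G) = Add(Mul(Mul(-1, Mul(1, -6)), -58), 2) = Add(Mul(Mul(-1, -6), -58), 2) = Add(Mul(6, -58), 2) = Add(-348, 2) = -346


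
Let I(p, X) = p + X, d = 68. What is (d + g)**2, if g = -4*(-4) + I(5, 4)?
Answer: 8649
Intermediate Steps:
I(p, X) = X + p
g = 25 (g = -4*(-4) + (4 + 5) = 16 + 9 = 25)
(d + g)**2 = (68 + 25)**2 = 93**2 = 8649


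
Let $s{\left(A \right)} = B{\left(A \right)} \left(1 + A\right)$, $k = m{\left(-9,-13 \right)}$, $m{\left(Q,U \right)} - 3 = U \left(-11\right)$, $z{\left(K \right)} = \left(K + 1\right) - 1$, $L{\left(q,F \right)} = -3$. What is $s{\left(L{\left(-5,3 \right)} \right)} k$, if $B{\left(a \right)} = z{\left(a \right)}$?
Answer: $876$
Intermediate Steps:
$z{\left(K \right)} = K$ ($z{\left(K \right)} = \left(1 + K\right) - 1 = K$)
$B{\left(a \right)} = a$
$m{\left(Q,U \right)} = 3 - 11 U$ ($m{\left(Q,U \right)} = 3 + U \left(-11\right) = 3 - 11 U$)
$k = 146$ ($k = 3 - -143 = 3 + 143 = 146$)
$s{\left(A \right)} = A \left(1 + A\right)$
$s{\left(L{\left(-5,3 \right)} \right)} k = - 3 \left(1 - 3\right) 146 = \left(-3\right) \left(-2\right) 146 = 6 \cdot 146 = 876$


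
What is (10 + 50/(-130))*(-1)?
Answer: -125/13 ≈ -9.6154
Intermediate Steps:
(10 + 50/(-130))*(-1) = (10 + 50*(-1/130))*(-1) = (10 - 5/13)*(-1) = (125/13)*(-1) = -125/13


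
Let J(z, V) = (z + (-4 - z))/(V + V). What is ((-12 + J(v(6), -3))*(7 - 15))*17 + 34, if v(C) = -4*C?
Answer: 4726/3 ≈ 1575.3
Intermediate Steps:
J(z, V) = -2/V (J(z, V) = -4*1/(2*V) = -2/V)
((-12 + J(v(6), -3))*(7 - 15))*17 + 34 = ((-12 - 2/(-3))*(7 - 15))*17 + 34 = ((-12 - 2*(-⅓))*(-8))*17 + 34 = ((-12 + ⅔)*(-8))*17 + 34 = -34/3*(-8)*17 + 34 = (272/3)*17 + 34 = 4624/3 + 34 = 4726/3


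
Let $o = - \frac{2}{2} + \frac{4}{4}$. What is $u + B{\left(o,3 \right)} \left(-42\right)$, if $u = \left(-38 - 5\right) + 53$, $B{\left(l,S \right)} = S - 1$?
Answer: $-74$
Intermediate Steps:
$o = 0$ ($o = \left(-2\right) \frac{1}{2} + 4 \cdot \frac{1}{4} = -1 + 1 = 0$)
$B{\left(l,S \right)} = -1 + S$
$u = 10$ ($u = -43 + 53 = 10$)
$u + B{\left(o,3 \right)} \left(-42\right) = 10 + \left(-1 + 3\right) \left(-42\right) = 10 + 2 \left(-42\right) = 10 - 84 = -74$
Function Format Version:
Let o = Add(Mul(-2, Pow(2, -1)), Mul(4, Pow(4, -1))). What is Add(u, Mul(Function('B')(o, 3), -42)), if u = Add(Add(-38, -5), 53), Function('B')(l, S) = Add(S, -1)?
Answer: -74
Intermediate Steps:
o = 0 (o = Add(Mul(-2, Rational(1, 2)), Mul(4, Rational(1, 4))) = Add(-1, 1) = 0)
Function('B')(l, S) = Add(-1, S)
u = 10 (u = Add(-43, 53) = 10)
Add(u, Mul(Function('B')(o, 3), -42)) = Add(10, Mul(Add(-1, 3), -42)) = Add(10, Mul(2, -42)) = Add(10, -84) = -74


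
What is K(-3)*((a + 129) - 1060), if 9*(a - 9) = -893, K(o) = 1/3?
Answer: -9191/27 ≈ -340.41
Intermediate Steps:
K(o) = ⅓
a = -812/9 (a = 9 + (⅑)*(-893) = 9 - 893/9 = -812/9 ≈ -90.222)
K(-3)*((a + 129) - 1060) = ((-812/9 + 129) - 1060)/3 = (349/9 - 1060)/3 = (⅓)*(-9191/9) = -9191/27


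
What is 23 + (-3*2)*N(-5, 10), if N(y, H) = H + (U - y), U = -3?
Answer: -49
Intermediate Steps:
N(y, H) = -3 + H - y (N(y, H) = H + (-3 - y) = -3 + H - y)
23 + (-3*2)*N(-5, 10) = 23 + (-3*2)*(-3 + 10 - 1*(-5)) = 23 - 6*(-3 + 10 + 5) = 23 - 6*12 = 23 - 72 = -49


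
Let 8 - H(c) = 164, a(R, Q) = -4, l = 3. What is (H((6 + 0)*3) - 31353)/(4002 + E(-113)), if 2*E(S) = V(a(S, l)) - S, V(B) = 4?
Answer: -21006/2707 ≈ -7.7599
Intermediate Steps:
H(c) = -156 (H(c) = 8 - 1*164 = 8 - 164 = -156)
E(S) = 2 - S/2 (E(S) = (4 - S)/2 = 2 - S/2)
(H((6 + 0)*3) - 31353)/(4002 + E(-113)) = (-156 - 31353)/(4002 + (2 - ½*(-113))) = -31509/(4002 + (2 + 113/2)) = -31509/(4002 + 117/2) = -31509/8121/2 = -31509*2/8121 = -21006/2707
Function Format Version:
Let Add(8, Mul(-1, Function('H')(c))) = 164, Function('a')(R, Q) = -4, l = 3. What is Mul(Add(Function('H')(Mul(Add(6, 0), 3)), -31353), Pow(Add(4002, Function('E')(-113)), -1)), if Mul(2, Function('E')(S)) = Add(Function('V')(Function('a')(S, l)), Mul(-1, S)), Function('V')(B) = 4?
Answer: Rational(-21006, 2707) ≈ -7.7599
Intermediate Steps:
Function('H')(c) = -156 (Function('H')(c) = Add(8, Mul(-1, 164)) = Add(8, -164) = -156)
Function('E')(S) = Add(2, Mul(Rational(-1, 2), S)) (Function('E')(S) = Mul(Rational(1, 2), Add(4, Mul(-1, S))) = Add(2, Mul(Rational(-1, 2), S)))
Mul(Add(Function('H')(Mul(Add(6, 0), 3)), -31353), Pow(Add(4002, Function('E')(-113)), -1)) = Mul(Add(-156, -31353), Pow(Add(4002, Add(2, Mul(Rational(-1, 2), -113))), -1)) = Mul(-31509, Pow(Add(4002, Add(2, Rational(113, 2))), -1)) = Mul(-31509, Pow(Add(4002, Rational(117, 2)), -1)) = Mul(-31509, Pow(Rational(8121, 2), -1)) = Mul(-31509, Rational(2, 8121)) = Rational(-21006, 2707)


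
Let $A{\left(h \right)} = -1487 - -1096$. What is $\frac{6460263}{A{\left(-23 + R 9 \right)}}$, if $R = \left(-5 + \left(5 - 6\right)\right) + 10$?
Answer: $- \frac{280881}{17} \approx -16522.0$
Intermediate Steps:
$R = 4$ ($R = \left(-5 + \left(5 - 6\right)\right) + 10 = \left(-5 - 1\right) + 10 = -6 + 10 = 4$)
$A{\left(h \right)} = -391$ ($A{\left(h \right)} = -1487 + 1096 = -391$)
$\frac{6460263}{A{\left(-23 + R 9 \right)}} = \frac{6460263}{-391} = 6460263 \left(- \frac{1}{391}\right) = - \frac{280881}{17}$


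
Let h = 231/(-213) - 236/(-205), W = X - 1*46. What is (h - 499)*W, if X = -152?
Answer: 1437870852/14555 ≈ 98789.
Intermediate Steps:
W = -198 (W = -152 - 1*46 = -152 - 46 = -198)
h = 971/14555 (h = 231*(-1/213) - 236*(-1/205) = -77/71 + 236/205 = 971/14555 ≈ 0.066712)
(h - 499)*W = (971/14555 - 499)*(-198) = -7261974/14555*(-198) = 1437870852/14555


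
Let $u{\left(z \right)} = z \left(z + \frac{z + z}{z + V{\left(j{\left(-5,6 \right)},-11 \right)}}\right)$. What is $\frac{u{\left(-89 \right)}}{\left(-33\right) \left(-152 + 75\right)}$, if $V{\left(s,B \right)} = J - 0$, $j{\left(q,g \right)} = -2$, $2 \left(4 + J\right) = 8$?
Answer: $\frac{2581}{847} \approx 3.0472$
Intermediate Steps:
$J = 0$ ($J = -4 + \frac{1}{2} \cdot 8 = -4 + 4 = 0$)
$V{\left(s,B \right)} = 0$ ($V{\left(s,B \right)} = 0 - 0 = 0 + 0 = 0$)
$u{\left(z \right)} = z \left(2 + z\right)$ ($u{\left(z \right)} = z \left(z + \frac{z + z}{z + 0}\right) = z \left(z + \frac{2 z}{z}\right) = z \left(z + 2\right) = z \left(2 + z\right)$)
$\frac{u{\left(-89 \right)}}{\left(-33\right) \left(-152 + 75\right)} = \frac{\left(-89\right) \left(2 - 89\right)}{\left(-33\right) \left(-152 + 75\right)} = \frac{\left(-89\right) \left(-87\right)}{\left(-33\right) \left(-77\right)} = \frac{7743}{2541} = 7743 \cdot \frac{1}{2541} = \frac{2581}{847}$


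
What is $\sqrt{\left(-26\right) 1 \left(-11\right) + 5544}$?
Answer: $\sqrt{5830} \approx 76.354$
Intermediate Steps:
$\sqrt{\left(-26\right) 1 \left(-11\right) + 5544} = \sqrt{\left(-26\right) \left(-11\right) + 5544} = \sqrt{286 + 5544} = \sqrt{5830}$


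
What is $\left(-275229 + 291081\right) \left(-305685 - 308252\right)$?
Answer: $-9732129324$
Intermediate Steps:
$\left(-275229 + 291081\right) \left(-305685 - 308252\right) = 15852 \left(-613937\right) = -9732129324$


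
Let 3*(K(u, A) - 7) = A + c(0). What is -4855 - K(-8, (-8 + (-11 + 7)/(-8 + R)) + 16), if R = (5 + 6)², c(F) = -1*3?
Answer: -549593/113 ≈ -4863.7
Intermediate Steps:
c(F) = -3
R = 121 (R = 11² = 121)
K(u, A) = 6 + A/3 (K(u, A) = 7 + (A - 3)/3 = 7 + (-3 + A)/3 = 7 + (-1 + A/3) = 6 + A/3)
-4855 - K(-8, (-8 + (-11 + 7)/(-8 + R)) + 16) = -4855 - (6 + ((-8 + (-11 + 7)/(-8 + 121)) + 16)/3) = -4855 - (6 + ((-8 - 4/113) + 16)/3) = -4855 - (6 + (-908/113 + 16)/3) = -4855 - (6 + (⅓)*(900/113)) = -4855 - (6 + 300/113) = -4855 - 1*978/113 = -4855 - 978/113 = -549593/113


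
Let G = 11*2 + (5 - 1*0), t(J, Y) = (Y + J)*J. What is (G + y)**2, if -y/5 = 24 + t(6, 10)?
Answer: 328329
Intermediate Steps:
t(J, Y) = J*(J + Y) (t(J, Y) = (J + Y)*J = J*(J + Y))
y = -600 (y = -5*(24 + 6*(6 + 10)) = -5*(24 + 6*16) = -5*(24 + 96) = -5*120 = -600)
G = 27 (G = 22 + (5 + 0) = 22 + 5 = 27)
(G + y)**2 = (27 - 600)**2 = (-573)**2 = 328329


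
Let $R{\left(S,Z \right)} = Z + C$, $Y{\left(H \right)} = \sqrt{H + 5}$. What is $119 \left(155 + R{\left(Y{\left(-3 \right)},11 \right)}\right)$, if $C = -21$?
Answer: $17255$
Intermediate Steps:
$Y{\left(H \right)} = \sqrt{5 + H}$
$R{\left(S,Z \right)} = -21 + Z$ ($R{\left(S,Z \right)} = Z - 21 = -21 + Z$)
$119 \left(155 + R{\left(Y{\left(-3 \right)},11 \right)}\right) = 119 \left(155 + \left(-21 + 11\right)\right) = 119 \left(155 - 10\right) = 119 \cdot 145 = 17255$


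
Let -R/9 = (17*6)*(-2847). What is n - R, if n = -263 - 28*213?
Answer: -2619773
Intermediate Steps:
n = -6227 (n = -263 - 5964 = -6227)
R = 2613546 (R = -9*17*6*(-2847) = -918*(-2847) = -9*(-290394) = 2613546)
n - R = -6227 - 1*2613546 = -6227 - 2613546 = -2619773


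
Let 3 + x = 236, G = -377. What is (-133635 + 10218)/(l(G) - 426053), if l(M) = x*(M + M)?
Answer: 123417/601735 ≈ 0.20510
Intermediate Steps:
x = 233 (x = -3 + 236 = 233)
l(M) = 466*M (l(M) = 233*(M + M) = 233*(2*M) = 466*M)
(-133635 + 10218)/(l(G) - 426053) = (-133635 + 10218)/(466*(-377) - 426053) = -123417/(-175682 - 426053) = -123417/(-601735) = -123417*(-1/601735) = 123417/601735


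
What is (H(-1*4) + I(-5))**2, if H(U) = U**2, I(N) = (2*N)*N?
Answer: 4356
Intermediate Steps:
I(N) = 2*N**2
(H(-1*4) + I(-5))**2 = ((-1*4)**2 + 2*(-5)**2)**2 = ((-4)**2 + 2*25)**2 = (16 + 50)**2 = 66**2 = 4356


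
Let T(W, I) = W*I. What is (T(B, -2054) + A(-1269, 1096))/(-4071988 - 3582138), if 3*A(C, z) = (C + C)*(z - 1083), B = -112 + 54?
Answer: -54067/3827063 ≈ -0.014128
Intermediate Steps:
B = -58
A(C, z) = 2*C*(-1083 + z)/3 (A(C, z) = ((C + C)*(z - 1083))/3 = ((2*C)*(-1083 + z))/3 = (2*C*(-1083 + z))/3 = 2*C*(-1083 + z)/3)
T(W, I) = I*W
(T(B, -2054) + A(-1269, 1096))/(-4071988 - 3582138) = (-2054*(-58) + (⅔)*(-1269)*(-1083 + 1096))/(-4071988 - 3582138) = (119132 + (⅔)*(-1269)*13)/(-7654126) = (119132 - 10998)*(-1/7654126) = 108134*(-1/7654126) = -54067/3827063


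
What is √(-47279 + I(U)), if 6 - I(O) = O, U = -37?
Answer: 14*I*√241 ≈ 217.34*I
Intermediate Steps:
I(O) = 6 - O
√(-47279 + I(U)) = √(-47279 + (6 - 1*(-37))) = √(-47279 + (6 + 37)) = √(-47279 + 43) = √(-47236) = 14*I*√241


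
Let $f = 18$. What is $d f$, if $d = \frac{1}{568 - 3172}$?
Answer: $- \frac{3}{434} \approx -0.0069124$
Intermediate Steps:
$d = - \frac{1}{2604}$ ($d = \frac{1}{-2604} = - \frac{1}{2604} \approx -0.00038402$)
$d f = \left(- \frac{1}{2604}\right) 18 = - \frac{3}{434}$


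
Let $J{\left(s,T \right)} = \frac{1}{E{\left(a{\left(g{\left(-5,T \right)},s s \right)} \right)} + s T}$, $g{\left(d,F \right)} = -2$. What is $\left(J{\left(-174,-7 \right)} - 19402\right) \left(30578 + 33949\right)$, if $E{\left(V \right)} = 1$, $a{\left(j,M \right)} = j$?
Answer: $- \frac{1526130464499}{1219} \approx -1.252 \cdot 10^{9}$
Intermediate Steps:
$J{\left(s,T \right)} = \frac{1}{1 + T s}$ ($J{\left(s,T \right)} = \frac{1}{1 + s T} = \frac{1}{1 + T s}$)
$\left(J{\left(-174,-7 \right)} - 19402\right) \left(30578 + 33949\right) = \left(\frac{1}{1 - -1218} - 19402\right) \left(30578 + 33949\right) = \left(\frac{1}{1 + 1218} - 19402\right) 64527 = \left(\frac{1}{1219} - 19402\right) 64527 = \left(- \frac{23651037}{1219}\right) 64527 = - \frac{1526130464499}{1219}$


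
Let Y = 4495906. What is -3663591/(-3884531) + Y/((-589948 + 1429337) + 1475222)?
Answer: 25944274258187/8991178182441 ≈ 2.8855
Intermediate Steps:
-3663591/(-3884531) + Y/((-589948 + 1429337) + 1475222) = -3663591/(-3884531) + 4495906/((-589948 + 1429337) + 1475222) = -3663591*(-1/3884531) + 4495906/(839389 + 1475222) = 3663591/3884531 + 4495906/2314611 = 25944274258187/8991178182441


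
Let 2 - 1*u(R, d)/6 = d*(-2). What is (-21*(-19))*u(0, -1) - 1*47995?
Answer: -47995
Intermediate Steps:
u(R, d) = 12 + 12*d (u(R, d) = 12 - 6*d*(-2) = 12 - (-12)*d = 12 + 12*d)
(-21*(-19))*u(0, -1) - 1*47995 = (-21*(-19))*(12 + 12*(-1)) - 1*47995 = 399*(12 - 12) - 47995 = 399*0 - 47995 = 0 - 47995 = -47995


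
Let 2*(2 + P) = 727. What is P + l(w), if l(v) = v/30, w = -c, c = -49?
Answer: 5447/15 ≈ 363.13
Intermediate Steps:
P = 723/2 (P = -2 + (½)*727 = -2 + 727/2 = 723/2 ≈ 361.50)
w = 49 (w = -1*(-49) = 49)
l(v) = v/30 (l(v) = v*(1/30) = v/30)
P + l(w) = 723/2 + (1/30)*49 = 723/2 + 49/30 = 5447/15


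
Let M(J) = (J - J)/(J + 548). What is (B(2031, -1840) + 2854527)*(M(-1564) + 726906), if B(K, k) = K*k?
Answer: -641503994778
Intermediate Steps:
M(J) = 0 (M(J) = 0/(548 + J) = 0)
(B(2031, -1840) + 2854527)*(M(-1564) + 726906) = (2031*(-1840) + 2854527)*(0 + 726906) = (-3737040 + 2854527)*726906 = -882513*726906 = -641503994778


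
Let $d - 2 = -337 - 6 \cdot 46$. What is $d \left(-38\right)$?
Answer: $23218$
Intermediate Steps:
$d = -611$ ($d = 2 - \left(337 + 6 \cdot 46\right) = 2 - 613 = -611$)
$d \left(-38\right) = \left(-611\right) \left(-38\right) = 23218$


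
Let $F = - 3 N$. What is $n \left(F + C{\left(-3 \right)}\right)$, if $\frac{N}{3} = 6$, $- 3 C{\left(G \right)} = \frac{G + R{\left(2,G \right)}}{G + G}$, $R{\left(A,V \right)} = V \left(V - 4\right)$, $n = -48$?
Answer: $2544$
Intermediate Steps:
$R{\left(A,V \right)} = V \left(-4 + V\right)$
$C{\left(G \right)} = - \frac{G + G \left(-4 + G\right)}{6 G}$ ($C{\left(G \right)} = - \frac{\left(G + G \left(-4 + G\right)\right) \frac{1}{G + G}}{3} = - \frac{\left(G + G \left(-4 + G\right)\right) \frac{1}{2 G}}{3} = - \frac{\frac{1}{2} \frac{1}{G} \left(G + G \left(-4 + G\right)\right)}{3} = - \frac{G + G \left(-4 + G\right)}{6 G}$)
$N = 18$ ($N = 3 \cdot 6 = 18$)
$F = -54$ ($F = \left(-3\right) 18 = -54$)
$n \left(F + C{\left(-3 \right)}\right) = - 48 \left(-54 + \left(\frac{1}{2} - - \frac{1}{2}\right)\right) = - 48 \left(-54 + \left(\frac{1}{2} + \frac{1}{2}\right)\right) = - 48 \left(-54 + 1\right) = \left(-48\right) \left(-53\right) = 2544$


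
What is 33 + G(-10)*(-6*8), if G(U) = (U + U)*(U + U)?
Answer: -19167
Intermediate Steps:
G(U) = 4*U² (G(U) = (2*U)*(2*U) = 4*U²)
33 + G(-10)*(-6*8) = 33 + (4*(-10)²)*(-6*8) = 33 + (4*100)*(-48) = 33 + 400*(-48) = 33 - 19200 = -19167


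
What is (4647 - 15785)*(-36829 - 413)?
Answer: 414801396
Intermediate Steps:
(4647 - 15785)*(-36829 - 413) = -11138*(-37242) = 414801396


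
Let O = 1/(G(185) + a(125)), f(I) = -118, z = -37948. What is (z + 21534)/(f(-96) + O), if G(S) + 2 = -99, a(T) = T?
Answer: 393936/2831 ≈ 139.15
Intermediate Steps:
G(S) = -101 (G(S) = -2 - 99 = -101)
O = 1/24 (O = 1/(-101 + 125) = 1/24 ≈ 0.041667)
(z + 21534)/(f(-96) + O) = (-37948 + 21534)/(-118 + 1/24) = -16414/(-2831/24) = -16414*(-24/2831) = 393936/2831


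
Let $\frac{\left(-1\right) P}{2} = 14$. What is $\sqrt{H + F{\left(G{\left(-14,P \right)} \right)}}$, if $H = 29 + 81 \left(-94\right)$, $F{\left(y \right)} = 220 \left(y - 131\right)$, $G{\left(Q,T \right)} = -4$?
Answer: $i \sqrt{37285} \approx 193.09 i$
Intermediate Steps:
$P = -28$ ($P = \left(-2\right) 14 = -28$)
$F{\left(y \right)} = -28820 + 220 y$ ($F{\left(y \right)} = 220 \left(-131 + y\right) = -28820 + 220 y$)
$H = -7585$ ($H = 29 - 7614 = -7585$)
$\sqrt{H + F{\left(G{\left(-14,P \right)} \right)}} = \sqrt{-7585 + \left(-28820 + 220 \left(-4\right)\right)} = \sqrt{-7585 - 29700} = \sqrt{-37285} = i \sqrt{37285}$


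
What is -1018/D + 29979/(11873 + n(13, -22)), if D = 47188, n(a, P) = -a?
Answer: 350643893/139912420 ≈ 2.5062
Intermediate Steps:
-1018/D + 29979/(11873 + n(13, -22)) = -1018/47188 + 29979/(11873 - 1*13) = -1018*1/47188 + 29979/(11873 - 13) = -509/23594 + 29979/11860 = 350643893/139912420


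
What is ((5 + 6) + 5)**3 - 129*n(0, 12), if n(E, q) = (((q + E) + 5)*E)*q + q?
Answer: 2548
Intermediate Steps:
n(E, q) = q + E*q*(5 + E + q) (n(E, q) = (((E + q) + 5)*E)*q + q = ((5 + E + q)*E)*q + q = (E*(5 + E + q))*q + q = E*q*(5 + E + q) + q = q + E*q*(5 + E + q))
((5 + 6) + 5)**3 - 129*n(0, 12) = ((5 + 6) + 5)**3 - 1548*(1 + 0**2 + 5*0 + 0*12) = (11 + 5)**3 - 1548*(1 + 0 + 0 + 0) = 16**3 - 1548 = 4096 - 129*12 = 4096 - 1548 = 2548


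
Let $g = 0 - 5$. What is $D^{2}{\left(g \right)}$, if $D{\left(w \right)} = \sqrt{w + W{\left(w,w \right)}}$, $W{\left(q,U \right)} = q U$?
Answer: $20$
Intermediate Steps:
$W{\left(q,U \right)} = U q$
$g = -5$
$D{\left(w \right)} = \sqrt{w + w^{2}}$ ($D{\left(w \right)} = \sqrt{w + w w} = \sqrt{w + w^{2}}$)
$D^{2}{\left(g \right)} = \left(\sqrt{- 5 \left(1 - 5\right)}\right)^{2} = \left(\sqrt{\left(-5\right) \left(-4\right)}\right)^{2} = \left(\sqrt{20}\right)^{2} = \left(2 \sqrt{5}\right)^{2} = 20$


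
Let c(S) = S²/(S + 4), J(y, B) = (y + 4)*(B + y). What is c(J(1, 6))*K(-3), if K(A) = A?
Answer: -1225/13 ≈ -94.231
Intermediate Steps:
J(y, B) = (4 + y)*(B + y)
c(S) = S²/(4 + S)
c(J(1, 6))*K(-3) = ((1² + 4*6 + 4*1 + 6*1)²/(4 + (1² + 4*6 + 4*1 + 6*1)))*(-3) = ((1 + 24 + 4 + 6)²/(4 + (1 + 24 + 4 + 6)))*(-3) = (35²/(4 + 35))*(-3) = (1225/39)*(-3) = -1225/13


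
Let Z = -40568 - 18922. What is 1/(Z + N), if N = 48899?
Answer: -1/10591 ≈ -9.4420e-5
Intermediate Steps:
Z = -59490
1/(Z + N) = 1/(-59490 + 48899) = 1/(-10591) = -1/10591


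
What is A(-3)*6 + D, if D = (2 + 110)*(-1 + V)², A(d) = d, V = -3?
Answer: 1774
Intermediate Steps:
D = 1792 (D = (2 + 110)*(-1 - 3)² = 112*(-4)² = 112*16 = 1792)
A(-3)*6 + D = -3*6 + 1792 = -18 + 1792 = 1774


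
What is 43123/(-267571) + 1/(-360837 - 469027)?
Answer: -35786492843/222047540344 ≈ -0.16117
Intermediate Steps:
43123/(-267571) + 1/(-360837 - 469027) = 43123*(-1/267571) + 1/(-829864) = -43123/267571 - 1/829864 = -35786492843/222047540344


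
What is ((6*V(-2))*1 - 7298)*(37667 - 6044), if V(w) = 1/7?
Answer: -1615302840/7 ≈ -2.3076e+8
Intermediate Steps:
V(w) = ⅐
((6*V(-2))*1 - 7298)*(37667 - 6044) = ((6*(⅐))*1 - 7298)*(37667 - 6044) = ((6/7)*1 - 7298)*31623 = (6/7 - 7298)*31623 = -51080/7*31623 = -1615302840/7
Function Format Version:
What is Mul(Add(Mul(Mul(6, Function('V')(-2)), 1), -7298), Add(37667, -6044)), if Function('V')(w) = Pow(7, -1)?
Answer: Rational(-1615302840, 7) ≈ -2.3076e+8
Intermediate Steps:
Function('V')(w) = Rational(1, 7)
Mul(Add(Mul(Mul(6, Function('V')(-2)), 1), -7298), Add(37667, -6044)) = Mul(Add(Mul(Mul(6, Rational(1, 7)), 1), -7298), Add(37667, -6044)) = Mul(Add(Mul(Rational(6, 7), 1), -7298), 31623) = Mul(Add(Rational(6, 7), -7298), 31623) = Mul(Rational(-51080, 7), 31623) = Rational(-1615302840, 7)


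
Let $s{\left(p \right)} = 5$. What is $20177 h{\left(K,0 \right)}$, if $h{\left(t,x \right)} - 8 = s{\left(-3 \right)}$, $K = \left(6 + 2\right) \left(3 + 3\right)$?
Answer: $262301$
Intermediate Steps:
$K = 48$ ($K = 8 \cdot 6 = 48$)
$h{\left(t,x \right)} = 13$ ($h{\left(t,x \right)} = 8 + 5 = 13$)
$20177 h{\left(K,0 \right)} = 20177 \cdot 13 = 262301$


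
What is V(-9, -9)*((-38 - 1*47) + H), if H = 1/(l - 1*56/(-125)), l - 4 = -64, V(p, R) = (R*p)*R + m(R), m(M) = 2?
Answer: 460092855/7444 ≈ 61807.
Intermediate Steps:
V(p, R) = 2 + p*R² (V(p, R) = (R*p)*R + 2 = p*R² + 2 = 2 + p*R²)
l = -60 (l = 4 - 64 = -60)
H = -125/7444 (H = 1/(-60 - 1*56/(-125)) = 1/(-60 - 56*(-1/125)) = 1/(-60 + 56/125) = 1/(-7444/125) = -125/7444 ≈ -0.016792)
V(-9, -9)*((-38 - 1*47) + H) = (2 - 9*(-9)²)*((-38 - 1*47) - 125/7444) = (2 - 9*81)*((-38 - 47) - 125/7444) = (2 - 729)*(-85 - 125/7444) = -727*(-632865/7444) = 460092855/7444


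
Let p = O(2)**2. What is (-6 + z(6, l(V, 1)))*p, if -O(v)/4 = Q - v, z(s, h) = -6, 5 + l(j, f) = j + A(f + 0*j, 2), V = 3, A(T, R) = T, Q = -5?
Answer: -9408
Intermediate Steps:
l(j, f) = -5 + f + j (l(j, f) = -5 + (j + (f + 0*j)) = -5 + (j + (f + 0)) = -5 + (j + f) = -5 + (f + j) = -5 + f + j)
O(v) = 20 + 4*v (O(v) = -4*(-5 - v) = 20 + 4*v)
p = 784 (p = (20 + 4*2)**2 = (20 + 8)**2 = 28**2 = 784)
(-6 + z(6, l(V, 1)))*p = (-6 - 6)*784 = -12*784 = -9408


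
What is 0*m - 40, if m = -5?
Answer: -40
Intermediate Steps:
0*m - 40 = 0*(-5) - 40 = 0 - 40 = -40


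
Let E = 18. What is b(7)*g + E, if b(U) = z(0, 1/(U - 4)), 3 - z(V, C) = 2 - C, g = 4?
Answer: 70/3 ≈ 23.333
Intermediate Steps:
z(V, C) = 1 + C (z(V, C) = 3 - (2 - C) = 3 + (-2 + C) = 1 + C)
b(U) = 1 + 1/(-4 + U) (b(U) = 1 + 1/(U - 4) = 1 + 1/(-4 + U))
b(7)*g + E = ((-3 + 7)/(-4 + 7))*4 + 18 = (4/3)*4 + 18 = 16/3 + 18 = 70/3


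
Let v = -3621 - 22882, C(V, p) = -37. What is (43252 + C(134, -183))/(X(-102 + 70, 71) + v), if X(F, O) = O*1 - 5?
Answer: -43215/26437 ≈ -1.6346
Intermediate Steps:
v = -26503
X(F, O) = -5 + O (X(F, O) = O - 5 = -5 + O)
(43252 + C(134, -183))/(X(-102 + 70, 71) + v) = (43252 - 37)/((-5 + 71) - 26503) = 43215/(66 - 26503) = 43215/(-26437) = 43215*(-1/26437) = -43215/26437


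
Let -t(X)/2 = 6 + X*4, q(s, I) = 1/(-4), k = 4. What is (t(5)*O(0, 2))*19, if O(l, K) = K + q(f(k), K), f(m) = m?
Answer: -1729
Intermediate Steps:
q(s, I) = -1/4
O(l, K) = -1/4 + K (O(l, K) = K - 1/4 = -1/4 + K)
t(X) = -12 - 8*X (t(X) = -2*(6 + X*4) = -2*(6 + 4*X) = -12 - 8*X)
(t(5)*O(0, 2))*19 = ((-12 - 8*5)*(-1/4 + 2))*19 = ((-12 - 40)*(7/4))*19 = -52*7/4*19 = -91*19 = -1729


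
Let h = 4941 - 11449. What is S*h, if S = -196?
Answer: 1275568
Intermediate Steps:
h = -6508
S*h = -196*(-6508) = 1275568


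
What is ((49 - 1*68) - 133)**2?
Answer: 23104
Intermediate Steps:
((49 - 1*68) - 133)**2 = ((49 - 68) - 133)**2 = (-19 - 133)**2 = (-152)**2 = 23104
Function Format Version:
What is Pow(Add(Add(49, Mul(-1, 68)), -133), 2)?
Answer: 23104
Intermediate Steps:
Pow(Add(Add(49, Mul(-1, 68)), -133), 2) = Pow(Add(Add(49, -68), -133), 2) = Pow(Add(-19, -133), 2) = Pow(-152, 2) = 23104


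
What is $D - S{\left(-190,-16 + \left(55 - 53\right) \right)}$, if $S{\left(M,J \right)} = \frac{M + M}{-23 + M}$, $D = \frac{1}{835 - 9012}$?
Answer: $- \frac{3107473}{1741701} \approx -1.7842$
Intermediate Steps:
$D = - \frac{1}{8177}$ ($D = \frac{1}{-8177} = - \frac{1}{8177} \approx -0.00012229$)
$S{\left(M,J \right)} = \frac{2 M}{-23 + M}$
$D - S{\left(-190,-16 + \left(55 - 53\right) \right)} = - \frac{1}{8177} - 2 \left(-190\right) \frac{1}{-23 - 190} = - \frac{1}{8177} - 2 \left(-190\right) \frac{1}{-213} = - \frac{1}{8177} - 2 \left(-190\right) \left(- \frac{1}{213}\right) = - \frac{1}{8177} - \frac{380}{213} = - \frac{3107473}{1741701}$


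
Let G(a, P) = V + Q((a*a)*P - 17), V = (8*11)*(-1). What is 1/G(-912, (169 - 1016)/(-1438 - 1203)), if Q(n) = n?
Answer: 139/37063677 ≈ 3.7503e-6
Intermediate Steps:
V = -88 (V = 88*(-1) = -88)
G(a, P) = -105 + P*a**2 (G(a, P) = -88 + ((a*a)*P - 17) = -88 + (a**2*P - 17) = -88 + (P*a**2 - 17) = -88 + (-17 + P*a**2) = -105 + P*a**2)
1/G(-912, (169 - 1016)/(-1438 - 1203)) = 1/(-105 + ((169 - 1016)/(-1438 - 1203))*(-912)**2) = 1/(-105 - 847/(-2641)*831744) = 1/(-105 - 847*(-1/2641)*831744) = 1/(-105 + (847/2641)*831744) = 1/(-105 + 37078272/139) = 1/(37063677/139) = 139/37063677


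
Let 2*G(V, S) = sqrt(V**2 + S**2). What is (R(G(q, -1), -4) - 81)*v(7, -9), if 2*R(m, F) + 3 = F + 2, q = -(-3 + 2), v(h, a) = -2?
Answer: 167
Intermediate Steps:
q = 1 (q = -1*(-1) = 1)
G(V, S) = sqrt(S**2 + V**2)/2 (G(V, S) = sqrt(V**2 + S**2)/2 = sqrt(S**2 + V**2)/2)
R(m, F) = -1/2 + F/2 (R(m, F) = -3/2 + (F + 2)/2 = -3/2 + (2 + F)/2 = -3/2 + (1 + F/2) = -1/2 + F/2)
(R(G(q, -1), -4) - 81)*v(7, -9) = ((-1/2 + (1/2)*(-4)) - 81)*(-2) = ((-1/2 - 2) - 81)*(-2) = (-5/2 - 81)*(-2) = -167/2*(-2) = 167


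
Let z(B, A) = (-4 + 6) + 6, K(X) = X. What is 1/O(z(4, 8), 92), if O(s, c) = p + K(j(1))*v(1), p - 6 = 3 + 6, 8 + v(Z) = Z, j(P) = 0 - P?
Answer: 1/22 ≈ 0.045455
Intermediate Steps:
j(P) = -P
v(Z) = -8 + Z
p = 15 (p = 6 + (3 + 6) = 6 + 9 = 15)
z(B, A) = 8 (z(B, A) = 2 + 6 = 8)
O(s, c) = 22 (O(s, c) = 15 + (-1*1)*(-8 + 1) = 15 - 1*(-7) = 15 + 7 = 22)
1/O(z(4, 8), 92) = 1/22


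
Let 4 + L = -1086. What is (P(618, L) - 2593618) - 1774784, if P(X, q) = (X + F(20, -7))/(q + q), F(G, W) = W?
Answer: -9523116971/2180 ≈ -4.3684e+6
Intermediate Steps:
L = -1090 (L = -4 - 1086 = -1090)
P(X, q) = (-7 + X)/(2*q) (P(X, q) = (X - 7)/(q + q) = (-7 + X)/((2*q)) = (-7 + X)*(1/(2*q)) = (-7 + X)/(2*q))
(P(618, L) - 2593618) - 1774784 = ((½)*(-7 + 618)/(-1090) - 2593618) - 1774784 = ((½)*(-1/1090)*611 - 2593618) - 1774784 = (-611/2180 - 2593618) - 1774784 = -5654087851/2180 - 1774784 = -9523116971/2180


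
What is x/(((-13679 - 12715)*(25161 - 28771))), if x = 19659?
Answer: 6553/31760780 ≈ 0.00020632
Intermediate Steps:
x/(((-13679 - 12715)*(25161 - 28771))) = 19659/(((-13679 - 12715)*(25161 - 28771))) = 19659/((-26394*(-3610))) = 19659/95282340 = 19659*(1/95282340) = 6553/31760780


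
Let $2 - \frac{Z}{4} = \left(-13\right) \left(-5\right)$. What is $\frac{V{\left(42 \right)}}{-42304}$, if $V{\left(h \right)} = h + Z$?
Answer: $\frac{105}{21152} \approx 0.0049641$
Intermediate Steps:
$Z = -252$ ($Z = 8 - 4 \left(\left(-13\right) \left(-5\right)\right) = 8 - 260 = -252$)
$V{\left(h \right)} = -252 + h$ ($V{\left(h \right)} = h - 252 = -252 + h$)
$\frac{V{\left(42 \right)}}{-42304} = \frac{-252 + 42}{-42304} = \left(-210\right) \left(- \frac{1}{42304}\right) = \frac{105}{21152}$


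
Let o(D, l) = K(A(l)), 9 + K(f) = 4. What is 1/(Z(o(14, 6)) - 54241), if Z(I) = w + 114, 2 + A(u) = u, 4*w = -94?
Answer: -2/108301 ≈ -1.8467e-5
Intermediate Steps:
w = -47/2 (w = (¼)*(-94) = -47/2 ≈ -23.500)
A(u) = -2 + u
K(f) = -5 (K(f) = -9 + 4 = -5)
o(D, l) = -5
Z(I) = 181/2 (Z(I) = -47/2 + 114 = 181/2)
1/(Z(o(14, 6)) - 54241) = 1/(181/2 - 54241) = 1/(-108301/2) = -2/108301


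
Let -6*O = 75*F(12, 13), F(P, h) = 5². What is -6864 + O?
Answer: -14353/2 ≈ -7176.5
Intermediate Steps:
F(P, h) = 25
O = -625/2 (O = -25*25/2 = -⅙*1875 = -625/2 ≈ -312.50)
-6864 + O = -6864 - 625/2 = -14353/2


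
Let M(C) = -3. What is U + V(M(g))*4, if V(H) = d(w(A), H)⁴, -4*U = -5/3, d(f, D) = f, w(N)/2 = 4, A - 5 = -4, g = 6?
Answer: 196613/12 ≈ 16384.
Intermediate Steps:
A = 1 (A = 5 - 4 = 1)
w(N) = 8 (w(N) = 2*4 = 8)
U = 5/12 (U = -(-5)/(4*3) = -¼*(-5/3) = 5/12 ≈ 0.41667)
V(H) = 4096 (V(H) = 8⁴ = 4096)
U + V(M(g))*4 = 5/12 + 4096*4 = 5/12 + 16384 = 196613/12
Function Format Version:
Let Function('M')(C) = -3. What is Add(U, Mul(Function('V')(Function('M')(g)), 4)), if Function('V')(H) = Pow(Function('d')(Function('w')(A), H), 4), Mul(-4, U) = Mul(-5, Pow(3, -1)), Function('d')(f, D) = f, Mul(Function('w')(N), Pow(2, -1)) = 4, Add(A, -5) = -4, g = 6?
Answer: Rational(196613, 12) ≈ 16384.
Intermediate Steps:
A = 1 (A = Add(5, -4) = 1)
Function('w')(N) = 8 (Function('w')(N) = Mul(2, 4) = 8)
U = Rational(5, 12) (U = Mul(Rational(-1, 4), Mul(-5, Pow(3, -1))) = Mul(Rational(-1, 4), Mul(-5, Rational(1, 3))) = Mul(Rational(-1, 4), Rational(-5, 3)) = Rational(5, 12) ≈ 0.41667)
Function('V')(H) = 4096 (Function('V')(H) = Pow(8, 4) = 4096)
Add(U, Mul(Function('V')(Function('M')(g)), 4)) = Add(Rational(5, 12), Mul(4096, 4)) = Add(Rational(5, 12), 16384) = Rational(196613, 12)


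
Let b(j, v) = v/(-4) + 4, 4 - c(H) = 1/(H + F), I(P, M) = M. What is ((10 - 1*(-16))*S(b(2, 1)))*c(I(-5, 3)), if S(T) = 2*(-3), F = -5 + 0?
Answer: -702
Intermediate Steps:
F = -5
c(H) = 4 - 1/(-5 + H) (c(H) = 4 - 1/(H - 5) = 4 - 1/(-5 + H))
b(j, v) = 4 - v/4 (b(j, v) = v*(-¼) + 4 = -v/4 + 4 = 4 - v/4)
S(T) = -6
((10 - 1*(-16))*S(b(2, 1)))*c(I(-5, 3)) = ((10 - 1*(-16))*(-6))*((-21 + 4*3)/(-5 + 3)) = ((10 + 16)*(-6))*((-21 + 12)/(-2)) = (26*(-6))*(-½*(-9)) = -156*9/2 = -702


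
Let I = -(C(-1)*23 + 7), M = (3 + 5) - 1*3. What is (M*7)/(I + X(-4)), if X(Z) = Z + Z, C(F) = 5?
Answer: -7/26 ≈ -0.26923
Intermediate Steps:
X(Z) = 2*Z
M = 5 (M = 8 - 3 = 5)
I = -122 (I = -(5*23 + 7) = -(115 + 7) = -1*122 = -122)
(M*7)/(I + X(-4)) = (5*7)/(-122 + 2*(-4)) = 35/(-122 - 8) = 35/(-130) = -1/130*35 = -7/26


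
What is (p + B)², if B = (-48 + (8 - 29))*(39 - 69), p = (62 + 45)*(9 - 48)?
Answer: 4422609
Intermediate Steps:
p = -4173 (p = 107*(-39) = -4173)
B = 2070 (B = (-48 - 21)*(-30) = -69*(-30) = 2070)
(p + B)² = (-4173 + 2070)² = (-2103)² = 4422609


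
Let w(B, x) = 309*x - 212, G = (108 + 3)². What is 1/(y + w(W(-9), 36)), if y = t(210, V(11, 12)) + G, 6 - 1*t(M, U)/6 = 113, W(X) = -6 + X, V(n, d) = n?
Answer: 1/22591 ≈ 4.4265e-5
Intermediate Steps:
t(M, U) = -642 (t(M, U) = 36 - 6*113 = 36 - 678 = -642)
G = 12321 (G = 111² = 12321)
w(B, x) = -212 + 309*x
y = 11679 (y = -642 + 12321 = 11679)
1/(y + w(W(-9), 36)) = 1/(11679 + (-212 + 309*36)) = 1/(11679 + (-212 + 11124)) = 1/(11679 + 10912) = 1/22591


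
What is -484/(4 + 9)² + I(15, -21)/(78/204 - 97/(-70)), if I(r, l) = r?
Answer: 999157/177788 ≈ 5.6199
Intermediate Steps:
-484/(4 + 9)² + I(15, -21)/(78/204 - 97/(-70)) = -484/(4 + 9)² + 15/(78/204 - 97/(-70)) = -484/(13²) + 15/(78*(1/204) - 97*(-1/70)) = -484/169 + 15/(13/34 + 97/70) = -484*1/169 + 15/(1052/595) = -484/169 + 15*(595/1052) = -484/169 + 8925/1052 = 999157/177788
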